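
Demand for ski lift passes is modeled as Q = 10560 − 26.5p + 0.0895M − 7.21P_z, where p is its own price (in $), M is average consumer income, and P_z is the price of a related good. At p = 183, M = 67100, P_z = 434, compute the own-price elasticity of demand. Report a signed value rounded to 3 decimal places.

-0.565

At the given values, Q = 10560 − 26.5(183) + 0.0895(67100) − 7.21(434) = 8586.81.
∂Q/∂p = −26.5.
E = (-26.5) × (183/8586.81) = -0.56476…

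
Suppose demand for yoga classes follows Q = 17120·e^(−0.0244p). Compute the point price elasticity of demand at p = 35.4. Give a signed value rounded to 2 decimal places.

-0.86

dQ/dp = −0.0244·Q = -176.103. At p = 35.4, Q = 7217.35.
Ed = (dQ/dp)·(p/Q) = (-176.103) × (35.4/7217.35) = -0.8637…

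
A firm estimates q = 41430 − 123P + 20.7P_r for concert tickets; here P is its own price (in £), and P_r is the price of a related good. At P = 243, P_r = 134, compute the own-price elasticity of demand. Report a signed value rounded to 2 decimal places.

At the given values, q = 41430 − 123(243) + 20.7(134) = 14314.8.
∂q/∂P = −123.
E = (-123) × (243/14314.8) = -2.0879…

-2.09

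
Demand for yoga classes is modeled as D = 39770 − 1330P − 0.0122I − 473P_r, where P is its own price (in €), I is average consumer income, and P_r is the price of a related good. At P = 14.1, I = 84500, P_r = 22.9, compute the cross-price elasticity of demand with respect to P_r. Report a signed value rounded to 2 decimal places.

At the given values, D = 39770 − 1330(14.1) − 0.0122(84500) − 473(22.9) = 9154.4.
∂D/∂P_r = -473.
E = (-473) × (22.9/9154.4) = -1.1832…

-1.18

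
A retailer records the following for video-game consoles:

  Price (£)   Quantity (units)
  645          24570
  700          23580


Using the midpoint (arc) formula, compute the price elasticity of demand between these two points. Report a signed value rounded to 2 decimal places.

%ΔQ = (23580 − 24570) / [(24570 + 23580)/2] = -990/24075 = -0.041121…
%ΔP = (700 − 645) / [(645 + 700)/2] = 55/672.5 = 0.081784…
Arc Ed = %ΔQ / %ΔP = (-990/24075) / (55/672.5) = -0.5028…

-0.50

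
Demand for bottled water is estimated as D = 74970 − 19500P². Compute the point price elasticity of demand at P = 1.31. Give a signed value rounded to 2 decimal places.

dD/dP = −2·19500·P = -51090. At P = 1.31, D = 41506.05.
Ed = (dD/dP)·(P/D) = (-51090) × (1.31/41506.05) = -1.6124…

-1.61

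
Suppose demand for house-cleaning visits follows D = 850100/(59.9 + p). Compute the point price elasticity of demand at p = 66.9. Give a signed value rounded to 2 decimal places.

-0.53

dD/dp = −850100/(59.9 + p)² = -52.8727. At p = 66.9, D = 6704.26.
Ed = (dD/dp)·(p/D) = (-52.8727) × (66.9/6704.26) = -0.5276…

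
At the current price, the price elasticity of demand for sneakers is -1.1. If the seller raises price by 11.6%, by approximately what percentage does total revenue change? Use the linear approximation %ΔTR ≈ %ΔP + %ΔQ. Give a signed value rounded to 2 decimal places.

%ΔQ ≈ Ed × %ΔP = (-1.1) × (+11.6%) = -12.7600%
%ΔTR ≈ %ΔP + %ΔQ = (+11.6%) + (-12.7600%) = -1.1600%

-1.16%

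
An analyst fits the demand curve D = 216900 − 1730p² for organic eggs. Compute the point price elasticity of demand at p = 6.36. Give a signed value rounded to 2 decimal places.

dD/dp = −2·1730·p = -22005.6. At p = 6.36, D = 146922.192.
Ed = (dD/dp)·(p/D) = (-22005.6) × (6.36/146922.192) = -0.9525…

-0.95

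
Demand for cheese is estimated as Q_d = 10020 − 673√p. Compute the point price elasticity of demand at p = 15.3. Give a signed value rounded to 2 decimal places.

dQ_d/dp = −673/(2√p) = -86.0279. At p = 15.3, Q_d = 7387.55.
Ed = (dQ_d/dp)·(p/Q_d) = (-86.0279) × (15.3/7387.55) = -0.1781…

-0.18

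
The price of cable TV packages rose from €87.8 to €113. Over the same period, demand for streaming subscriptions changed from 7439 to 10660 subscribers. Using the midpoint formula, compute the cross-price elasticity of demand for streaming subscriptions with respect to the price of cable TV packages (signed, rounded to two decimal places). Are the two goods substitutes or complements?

%ΔQ_{streaming subscriptions} = (10660 − 7439)/avg = 3221/9049.5 = 0.355931…
%ΔP_{cable TV packages} = (113 − 87.8)/avg = 25.2/100.4 = 0.250996…
E_cross = (3221/9049.5) / (25.2/100.4) = 1.4180…
E_cross > 0 ⇒ the goods are substitutes.

1.42; substitutes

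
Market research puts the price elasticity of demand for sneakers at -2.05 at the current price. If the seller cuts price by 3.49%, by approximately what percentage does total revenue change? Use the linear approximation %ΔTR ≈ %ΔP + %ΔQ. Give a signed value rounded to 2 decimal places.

+3.66%

%ΔQ ≈ Ed × %ΔP = (-2.05) × (-3.49%) = +7.1545%
%ΔTR ≈ %ΔP + %ΔQ = (-3.49%) + (+7.1545%) = +3.6645%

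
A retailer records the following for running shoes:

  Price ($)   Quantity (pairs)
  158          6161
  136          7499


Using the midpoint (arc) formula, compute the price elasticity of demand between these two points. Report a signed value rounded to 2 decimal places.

-1.31

%ΔQ = (7499 − 6161) / [(6161 + 7499)/2] = 1338/6830 = 0.195900…
%ΔP = (136 − 158) / [(158 + 136)/2] = -22/147 = -0.149659…
Arc Ed = %ΔQ / %ΔP = (1338/6830) / (-22/147) = -1.3089…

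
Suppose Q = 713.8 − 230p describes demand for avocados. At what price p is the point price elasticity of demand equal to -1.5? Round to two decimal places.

Ed = −230p/(713.8 − 230p). Set this equal to -1.5:
230p = 1.5·(713.8 − 230p) ⇒ 230p(1 + 1.5) = 1.5·713.8
p = 1.5·713.8 / (230·2.5) = 1.8620…

1.86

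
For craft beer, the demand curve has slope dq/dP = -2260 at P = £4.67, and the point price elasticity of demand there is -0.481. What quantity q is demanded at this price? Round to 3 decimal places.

21942.204

Ed = (dq/dP)·(P/q) ⇒ q = (dq/dP)·P/Ed = (-2260)·4.67/(-0.481) = 21942.20374…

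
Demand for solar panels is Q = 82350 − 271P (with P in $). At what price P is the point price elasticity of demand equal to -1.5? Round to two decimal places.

Ed = −271P/(82350 − 271P). Set this equal to -1.5:
271P = 1.5·(82350 − 271P) ⇒ 271P(1 + 1.5) = 1.5·82350
P = 1.5·82350 / (271·2.5) = 182.3247…

182.32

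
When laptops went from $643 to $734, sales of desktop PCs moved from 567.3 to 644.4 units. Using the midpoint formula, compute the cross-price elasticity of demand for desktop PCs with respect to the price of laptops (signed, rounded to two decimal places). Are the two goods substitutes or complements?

%ΔQ_{desktop PCs} = (644.4 − 567.3)/avg = 77.1/605.85 = 0.127259…
%ΔP_{laptops} = (734 − 643)/avg = 91/688.5 = 0.132171…
E_cross = (77.1/605.85) / (91/688.5) = 0.9628…
E_cross > 0 ⇒ the goods are substitutes.

0.96; substitutes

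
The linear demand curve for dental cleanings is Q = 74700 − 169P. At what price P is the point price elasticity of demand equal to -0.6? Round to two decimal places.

Ed = −169P/(74700 − 169P). Set this equal to -0.6:
169P = 0.6·(74700 − 169P) ⇒ 169P(1 + 0.6) = 0.6·74700
P = 0.6·74700 / (169·1.6) = 165.7544…

165.75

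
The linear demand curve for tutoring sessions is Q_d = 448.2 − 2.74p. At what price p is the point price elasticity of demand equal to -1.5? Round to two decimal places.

98.15

Ed = −2.74p/(448.2 − 2.74p). Set this equal to -1.5:
2.74p = 1.5·(448.2 − 2.74p) ⇒ 2.74p(1 + 1.5) = 1.5·448.2
p = 1.5·448.2 / (2.74·2.5) = 98.1459…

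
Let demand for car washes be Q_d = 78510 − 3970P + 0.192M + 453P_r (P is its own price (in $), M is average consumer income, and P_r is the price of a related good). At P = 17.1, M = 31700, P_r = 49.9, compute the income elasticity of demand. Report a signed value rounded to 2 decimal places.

0.15

At the given values, Q_d = 78510 − 3970(17.1) + 0.192(31700) + 453(49.9) = 39314.1.
∂Q_d/∂M = 0.192.
E = (0.192) × (31700/39314.1) = 0.1548…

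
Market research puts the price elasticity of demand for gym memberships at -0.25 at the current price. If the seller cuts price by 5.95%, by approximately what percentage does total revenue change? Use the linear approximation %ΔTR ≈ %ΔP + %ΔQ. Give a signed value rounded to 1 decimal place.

%ΔQ ≈ Ed × %ΔP = (-0.25) × (-5.95%) = +1.4875%
%ΔTR ≈ %ΔP + %ΔQ = (-5.95%) + (+1.4875%) = -4.4625%

-4.5%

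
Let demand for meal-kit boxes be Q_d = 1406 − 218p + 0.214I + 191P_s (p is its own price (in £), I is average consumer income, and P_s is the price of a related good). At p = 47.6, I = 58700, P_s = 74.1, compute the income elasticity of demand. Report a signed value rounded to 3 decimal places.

0.708

At the given values, Q_d = 1406 − 218(47.6) + 0.214(58700) + 191(74.1) = 17744.1.
∂Q_d/∂I = 0.214.
E = (0.214) × (58700/17744.1) = 0.70794…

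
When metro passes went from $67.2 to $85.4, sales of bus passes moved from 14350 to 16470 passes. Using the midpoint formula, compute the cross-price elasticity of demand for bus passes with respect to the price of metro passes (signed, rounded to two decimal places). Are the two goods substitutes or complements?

%ΔQ_{bus passes} = (16470 − 14350)/avg = 2120/15410 = 0.137573…
%ΔP_{metro passes} = (85.4 − 67.2)/avg = 18.2/76.3 = 0.238532…
E_cross = (2120/15410) / (18.2/76.3) = 0.5767…
E_cross > 0 ⇒ the goods are substitutes.

0.58; substitutes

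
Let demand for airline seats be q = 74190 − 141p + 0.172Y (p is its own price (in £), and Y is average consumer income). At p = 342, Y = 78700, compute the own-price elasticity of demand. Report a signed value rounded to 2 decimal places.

-1.22

At the given values, q = 74190 − 141(342) + 0.172(78700) = 39504.4.
∂q/∂p = −141.
E = (-141) × (342/39504.4) = -1.2206…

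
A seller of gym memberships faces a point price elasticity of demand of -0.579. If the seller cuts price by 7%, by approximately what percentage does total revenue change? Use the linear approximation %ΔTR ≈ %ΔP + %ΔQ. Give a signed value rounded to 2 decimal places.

%ΔQ ≈ Ed × %ΔP = (-0.579) × (-7%) = +4.0530%
%ΔTR ≈ %ΔP + %ΔQ = (-7%) + (+4.0530%) = -2.9470%

-2.95%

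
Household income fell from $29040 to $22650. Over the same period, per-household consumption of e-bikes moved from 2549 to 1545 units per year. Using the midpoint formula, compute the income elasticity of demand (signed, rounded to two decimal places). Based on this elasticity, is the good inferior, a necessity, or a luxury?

%ΔQ = (1545 − 2549)/[( 2549 + 1545)/2] = -1004/2047 = -0.490473…
%ΔIncome = (22650 − 29040)/[( 29040 + 22650)/2] = -6390/25845 = -0.247243…
E_income = (-1004/2047) / (-6390/25845) = 1.9837…
E_income > 1 ⇒ normal good, luxury.

1.98; luxury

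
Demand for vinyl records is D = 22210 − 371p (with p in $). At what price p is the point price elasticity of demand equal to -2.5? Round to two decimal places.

Ed = −371p/(22210 − 371p). Set this equal to -2.5:
371p = 2.5·(22210 − 371p) ⇒ 371p(1 + 2.5) = 2.5·22210
p = 2.5·22210 / (371·3.5) = 42.7608…

42.76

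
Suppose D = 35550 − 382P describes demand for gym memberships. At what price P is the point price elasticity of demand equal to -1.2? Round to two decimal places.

50.76

Ed = −382P/(35550 − 382P). Set this equal to -1.2:
382P = 1.2·(35550 − 382P) ⇒ 382P(1 + 1.2) = 1.2·35550
P = 1.2·35550 / (382·2.2) = 50.7615…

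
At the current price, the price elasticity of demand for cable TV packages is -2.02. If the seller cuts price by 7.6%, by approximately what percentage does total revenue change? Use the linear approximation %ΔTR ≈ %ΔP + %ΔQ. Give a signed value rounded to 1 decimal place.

+7.8%

%ΔQ ≈ Ed × %ΔP = (-2.02) × (-7.6%) = +15.3520%
%ΔTR ≈ %ΔP + %ΔQ = (-7.6%) + (+15.3520%) = +7.7520%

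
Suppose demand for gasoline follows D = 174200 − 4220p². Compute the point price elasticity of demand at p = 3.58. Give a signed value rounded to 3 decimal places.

dD/dp = −2·4220·p = -30215.2. At p = 3.58, D = 120114.792.
Ed = (dD/dp)·(p/D) = (-30215.2) × (3.58/120114.792) = -0.90055…

-0.901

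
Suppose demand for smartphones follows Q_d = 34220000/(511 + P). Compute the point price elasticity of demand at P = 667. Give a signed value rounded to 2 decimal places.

-0.57

dQ_d/dP = −34220000/(511 + P)² = -24.6598. At P = 667, Q_d = 29049.2.
Ed = (dQ_d/dP)·(P/Q_d) = (-24.6598) × (667/29049.2) = -0.5662…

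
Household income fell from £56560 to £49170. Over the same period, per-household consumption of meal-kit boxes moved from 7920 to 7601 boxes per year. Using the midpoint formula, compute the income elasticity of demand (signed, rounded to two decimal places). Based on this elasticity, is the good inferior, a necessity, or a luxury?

0.29; necessity

%ΔQ = (7601 − 7920)/[( 7920 + 7601)/2] = -319/7760.5 = -0.041105…
%ΔIncome = (49170 − 56560)/[( 56560 + 49170)/2] = -7390/52865 = -0.139790…
E_income = (-319/7760.5) / (-7390/52865) = 0.2940…
0 < E_income < 1 ⇒ normal good, necessity.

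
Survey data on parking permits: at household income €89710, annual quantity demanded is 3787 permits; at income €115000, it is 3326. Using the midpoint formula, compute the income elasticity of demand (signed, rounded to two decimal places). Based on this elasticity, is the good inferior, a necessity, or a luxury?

%ΔQ = (3326 − 3787)/[( 3787 + 3326)/2] = -461/3556.5 = -0.129621…
%ΔIncome = (115000 − 89710)/[( 89710 + 115000)/2] = 25290/102355 = 0.247081…
E_income = (-461/3556.5) / (25290/102355) = -0.5246…
E_income < 0 ⇒ inferior good.

-0.52; inferior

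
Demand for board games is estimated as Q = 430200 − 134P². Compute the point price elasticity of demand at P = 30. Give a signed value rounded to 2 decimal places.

dQ/dP = −2·134·P = -8040. At P = 30, Q = 309600.
Ed = (dQ/dP)·(P/Q) = (-8040) × (30/309600) = -0.7790…

-0.78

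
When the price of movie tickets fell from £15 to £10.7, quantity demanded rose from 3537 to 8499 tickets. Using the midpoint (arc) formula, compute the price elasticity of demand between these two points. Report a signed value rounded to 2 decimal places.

-2.46

%ΔQ = (8499 − 3537) / [(3537 + 8499)/2] = 4962/6018 = 0.824526…
%ΔP = (10.7 − 15) / [(15 + 10.7)/2] = -4.3/12.85 = -0.334630…
Arc Ed = %ΔQ / %ΔP = (4962/6018) / (-4.3/12.85) = -2.4639…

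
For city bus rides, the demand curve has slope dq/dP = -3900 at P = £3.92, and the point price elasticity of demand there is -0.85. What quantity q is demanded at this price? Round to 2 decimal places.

Ed = (dq/dP)·(P/q) ⇒ q = (dq/dP)·P/Ed = (-3900)·3.92/(-0.85) = 17985.8823…

17985.88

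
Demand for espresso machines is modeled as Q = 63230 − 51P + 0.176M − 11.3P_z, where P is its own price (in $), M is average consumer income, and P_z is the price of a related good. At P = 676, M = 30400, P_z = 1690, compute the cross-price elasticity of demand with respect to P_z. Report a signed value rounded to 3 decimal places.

-1.273

At the given values, Q = 63230 − 51(676) + 0.176(30400) − 11.3(1690) = 15007.4.
∂Q/∂P_z = -11.3.
E = (-11.3) × (1690/15007.4) = -1.27250…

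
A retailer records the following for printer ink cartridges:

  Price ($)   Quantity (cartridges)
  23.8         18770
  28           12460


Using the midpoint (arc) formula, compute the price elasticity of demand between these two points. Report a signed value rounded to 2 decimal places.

-2.49

%ΔQ = (12460 − 18770) / [(18770 + 12460)/2] = -6310/15615 = -0.404098…
%ΔP = (28 − 23.8) / [(23.8 + 28)/2] = 4.2/25.9 = 0.162162…
Arc Ed = %ΔQ / %ΔP = (-6310/15615) / (4.2/25.9) = -2.4919…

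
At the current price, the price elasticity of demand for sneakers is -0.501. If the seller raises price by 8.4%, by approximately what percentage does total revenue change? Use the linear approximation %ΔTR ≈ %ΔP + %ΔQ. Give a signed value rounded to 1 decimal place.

%ΔQ ≈ Ed × %ΔP = (-0.501) × (+8.4%) = -4.2084%
%ΔTR ≈ %ΔP + %ΔQ = (+8.4%) + (-4.2084%) = +4.1916%

+4.2%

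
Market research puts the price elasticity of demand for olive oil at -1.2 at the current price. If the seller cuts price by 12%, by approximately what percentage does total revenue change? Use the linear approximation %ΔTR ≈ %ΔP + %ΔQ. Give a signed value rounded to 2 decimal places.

%ΔQ ≈ Ed × %ΔP = (-1.2) × (-12%) = +14.4000%
%ΔTR ≈ %ΔP + %ΔQ = (-12%) + (+14.4000%) = +2.4000%

+2.40%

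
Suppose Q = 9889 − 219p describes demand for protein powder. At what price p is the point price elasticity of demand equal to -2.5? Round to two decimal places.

Ed = −219p/(9889 − 219p). Set this equal to -2.5:
219p = 2.5·(9889 − 219p) ⇒ 219p(1 + 2.5) = 2.5·9889
p = 2.5·9889 / (219·3.5) = 32.2537…

32.25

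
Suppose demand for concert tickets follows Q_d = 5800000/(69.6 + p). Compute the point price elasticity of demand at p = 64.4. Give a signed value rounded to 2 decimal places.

dQ_d/dp = −5800000/(69.6 + p)² = -323.012. At p = 64.4, Q_d = 43283.6.
Ed = (dQ_d/dp)·(p/Q_d) = (-323.012) × (64.4/43283.6) = -0.4805…

-0.48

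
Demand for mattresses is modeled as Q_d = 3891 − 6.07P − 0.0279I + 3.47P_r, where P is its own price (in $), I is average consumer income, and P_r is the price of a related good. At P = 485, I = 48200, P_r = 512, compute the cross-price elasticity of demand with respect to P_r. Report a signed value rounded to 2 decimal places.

1.29

At the given values, Q_d = 3891 − 6.07(485) − 0.0279(48200) + 3.47(512) = 1378.91.
∂Q_d/∂P_r = 3.47.
E = (3.47) × (512/1378.91) = 1.2884…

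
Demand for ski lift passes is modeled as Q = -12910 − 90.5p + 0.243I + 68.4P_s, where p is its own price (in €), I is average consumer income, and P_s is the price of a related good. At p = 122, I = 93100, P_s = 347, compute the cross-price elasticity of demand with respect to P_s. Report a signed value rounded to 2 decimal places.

At the given values, Q = -12910 − 90.5(122) + 0.243(93100) + 68.4(347) = 22407.1.
∂Q/∂P_s = 68.4.
E = (68.4) × (347/22407.1) = 1.0592…

1.06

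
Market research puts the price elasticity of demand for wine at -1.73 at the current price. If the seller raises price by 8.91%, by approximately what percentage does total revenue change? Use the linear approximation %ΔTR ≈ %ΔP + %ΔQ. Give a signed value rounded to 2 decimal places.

-6.50%

%ΔQ ≈ Ed × %ΔP = (-1.73) × (+8.91%) = -15.4143%
%ΔTR ≈ %ΔP + %ΔQ = (+8.91%) + (-15.4143%) = -6.5043%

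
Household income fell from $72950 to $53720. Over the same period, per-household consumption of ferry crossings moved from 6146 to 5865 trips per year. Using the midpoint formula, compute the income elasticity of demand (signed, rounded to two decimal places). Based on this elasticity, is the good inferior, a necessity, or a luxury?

0.15; necessity

%ΔQ = (5865 − 6146)/[( 6146 + 5865)/2] = -281/6005.5 = -0.046790…
%ΔIncome = (53720 − 72950)/[( 72950 + 53720)/2] = -19230/63335 = -0.303623…
E_income = (-281/6005.5) / (-19230/63335) = 0.1541…
0 < E_income < 1 ⇒ normal good, necessity.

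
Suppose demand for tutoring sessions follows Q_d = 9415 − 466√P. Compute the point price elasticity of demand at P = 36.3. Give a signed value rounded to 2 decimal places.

-0.21

dQ_d/dP = −466/(2√P) = -38.6725. At P = 36.3, Q_d = 6607.37.
Ed = (dQ_d/dP)·(P/Q_d) = (-38.6725) × (36.3/6607.37) = -0.2124…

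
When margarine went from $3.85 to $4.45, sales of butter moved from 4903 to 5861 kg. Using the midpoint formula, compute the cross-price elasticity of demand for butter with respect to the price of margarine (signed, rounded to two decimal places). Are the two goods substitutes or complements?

%ΔQ_{butter} = (5861 − 4903)/avg = 958/5382 = 0.178000…
%ΔP_{margarine} = (4.45 − 3.85)/avg = 0.6/4.15 = 0.144578…
E_cross = (958/5382) / (0.6/4.15) = 1.2311…
E_cross > 0 ⇒ the goods are substitutes.

1.23; substitutes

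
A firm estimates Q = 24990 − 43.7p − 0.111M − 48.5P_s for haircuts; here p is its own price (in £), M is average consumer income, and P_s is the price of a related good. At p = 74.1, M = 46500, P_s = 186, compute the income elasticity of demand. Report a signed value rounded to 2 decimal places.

-0.68

At the given values, Q = 24990 − 43.7(74.1) − 0.111(46500) − 48.5(186) = 7569.33.
∂Q/∂M = -0.111.
E = (-0.111) × (46500/7569.33) = -0.6818…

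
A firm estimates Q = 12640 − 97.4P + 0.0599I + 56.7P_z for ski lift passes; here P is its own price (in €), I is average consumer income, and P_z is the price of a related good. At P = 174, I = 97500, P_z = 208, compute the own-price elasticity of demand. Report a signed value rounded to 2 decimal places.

-1.27

At the given values, Q = 12640 − 97.4(174) + 0.0599(97500) + 56.7(208) = 13326.25.
∂Q/∂P = −97.4.
E = (-97.4) × (174/13326.25) = -1.2717…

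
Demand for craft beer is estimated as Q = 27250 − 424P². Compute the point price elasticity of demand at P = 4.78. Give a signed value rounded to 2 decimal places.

dQ/dP = −2·424·P = -4053.44. At P = 4.78, Q = 17562.2784.
Ed = (dQ/dP)·(P/Q) = (-4053.44) × (4.78/17562.2784) = -1.1032…

-1.10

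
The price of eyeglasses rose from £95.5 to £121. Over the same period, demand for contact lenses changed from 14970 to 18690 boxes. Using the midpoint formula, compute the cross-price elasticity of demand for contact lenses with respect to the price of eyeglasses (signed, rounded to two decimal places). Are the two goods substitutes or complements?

%ΔQ_{contact lenses} = (18690 − 14970)/avg = 3720/16830 = 0.221033…
%ΔP_{eyeglasses} = (121 − 95.5)/avg = 25.5/108.25 = 0.235565…
E_cross = (3720/16830) / (25.5/108.25) = 0.9383…
E_cross > 0 ⇒ the goods are substitutes.

0.94; substitutes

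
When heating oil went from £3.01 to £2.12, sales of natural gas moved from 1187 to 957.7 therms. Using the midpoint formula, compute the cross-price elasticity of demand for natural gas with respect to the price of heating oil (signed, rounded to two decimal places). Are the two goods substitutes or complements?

%ΔQ_{natural gas} = (957.7 − 1187)/avg = -229.3/1072.35 = -0.213829…
%ΔP_{heating oil} = (2.12 − 3.01)/avg = -0.89/2.565 = -0.346978…
E_cross = (-229.3/1072.35) / (-0.89/2.565) = 0.6162…
E_cross > 0 ⇒ the goods are substitutes.

0.62; substitutes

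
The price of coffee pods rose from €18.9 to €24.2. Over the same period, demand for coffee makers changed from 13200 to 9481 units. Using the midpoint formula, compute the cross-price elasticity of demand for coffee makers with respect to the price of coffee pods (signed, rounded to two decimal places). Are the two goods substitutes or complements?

-1.33; complements

%ΔQ_{coffee makers} = (9481 − 13200)/avg = -3719/11340.5 = -0.327939…
%ΔP_{coffee pods} = (24.2 − 18.9)/avg = 5.3/21.55 = 0.245939…
E_cross = (-3719/11340.5) / (5.3/21.55) = -1.3334…
E_cross < 0 ⇒ the goods are complements.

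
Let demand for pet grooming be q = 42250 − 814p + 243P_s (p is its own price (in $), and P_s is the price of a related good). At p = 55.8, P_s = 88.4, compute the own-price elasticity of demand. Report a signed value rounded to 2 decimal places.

-2.48

At the given values, q = 42250 − 814(55.8) + 243(88.4) = 18310.
∂q/∂p = −814.
E = (-814) × (55.8/18310) = -2.4806…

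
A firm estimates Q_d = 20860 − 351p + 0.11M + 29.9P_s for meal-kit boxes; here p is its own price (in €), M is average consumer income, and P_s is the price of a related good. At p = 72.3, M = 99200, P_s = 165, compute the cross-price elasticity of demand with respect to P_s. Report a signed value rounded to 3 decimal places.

0.436

At the given values, Q_d = 20860 − 351(72.3) + 0.11(99200) + 29.9(165) = 11328.2.
∂Q_d/∂P_s = 29.9.
E = (29.9) × (165/11328.2) = 0.43550…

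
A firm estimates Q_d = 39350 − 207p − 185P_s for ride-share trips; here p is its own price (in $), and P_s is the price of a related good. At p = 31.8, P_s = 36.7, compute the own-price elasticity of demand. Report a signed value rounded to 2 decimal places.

At the given values, Q_d = 39350 − 207(31.8) − 185(36.7) = 25977.9.
∂Q_d/∂p = −207.
E = (-207) × (31.8/25977.9) = -0.2533…

-0.25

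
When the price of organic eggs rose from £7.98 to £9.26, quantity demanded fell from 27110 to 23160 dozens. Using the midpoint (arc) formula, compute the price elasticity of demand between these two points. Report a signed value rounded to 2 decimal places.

%ΔQ = (23160 − 27110) / [(27110 + 23160)/2] = -3950/25135 = -0.157151…
%ΔP = (9.26 − 7.98) / [(7.98 + 9.26)/2] = 1.28/8.62 = 0.148491…
Arc Ed = %ΔQ / %ΔP = (-3950/25135) / (1.28/8.62) = -1.0583…

-1.06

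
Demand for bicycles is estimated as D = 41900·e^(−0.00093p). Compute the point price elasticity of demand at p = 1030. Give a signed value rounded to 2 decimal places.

-0.96

dD/dp = −0.00093·D = -14.9516. At p = 1030, D = 16076.9.
Ed = (dD/dp)·(p/D) = (-14.9516) × (1030/16076.9) = -0.9579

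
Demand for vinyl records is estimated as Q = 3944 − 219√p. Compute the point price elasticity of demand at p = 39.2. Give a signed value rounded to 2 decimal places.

dQ/dp = −219/(2√p) = -17.4892. At p = 39.2, Q = 2572.84.
Ed = (dQ/dp)·(p/Q) = (-17.4892) × (39.2/2572.84) = -0.2664…

-0.27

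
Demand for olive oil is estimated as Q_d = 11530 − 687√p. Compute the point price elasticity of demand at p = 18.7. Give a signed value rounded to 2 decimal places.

-0.17

dQ_d/dp = −687/(2√p) = -79.4339. At p = 18.7, Q_d = 8559.17.
Ed = (dQ_d/dp)·(p/Q_d) = (-79.4339) × (18.7/8559.17) = -0.1735…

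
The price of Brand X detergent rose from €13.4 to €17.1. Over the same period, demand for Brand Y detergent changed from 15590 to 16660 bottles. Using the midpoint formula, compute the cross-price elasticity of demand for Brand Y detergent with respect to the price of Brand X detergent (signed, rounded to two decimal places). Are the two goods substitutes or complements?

0.27; substitutes

%ΔQ_{Brand Y detergent} = (16660 − 15590)/avg = 1070/16125 = 0.066356…
%ΔP_{Brand X detergent} = (17.1 − 13.4)/avg = 3.7/15.25 = 0.242622…
E_cross = (1070/16125) / (3.7/15.25) = 0.2734…
E_cross > 0 ⇒ the goods are substitutes.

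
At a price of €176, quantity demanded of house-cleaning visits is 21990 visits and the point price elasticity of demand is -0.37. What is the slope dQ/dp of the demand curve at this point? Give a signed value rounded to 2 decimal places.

-46.23

Ed = (dQ/dp)·(p/Q) ⇒ dQ/dp = Ed·Q/p = (-0.37)·21990/176 = -46.2289…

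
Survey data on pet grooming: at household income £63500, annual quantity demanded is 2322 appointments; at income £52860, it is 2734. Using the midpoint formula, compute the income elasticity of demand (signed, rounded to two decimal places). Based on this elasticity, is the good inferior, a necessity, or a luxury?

%ΔQ = (2734 − 2322)/[( 2322 + 2734)/2] = 412/2528 = 0.162974…
%ΔIncome = (52860 − 63500)/[( 63500 + 52860)/2] = -10640/58180 = -0.182880…
E_income = (412/2528) / (-10640/58180) = -0.8911…
E_income < 0 ⇒ inferior good.

-0.89; inferior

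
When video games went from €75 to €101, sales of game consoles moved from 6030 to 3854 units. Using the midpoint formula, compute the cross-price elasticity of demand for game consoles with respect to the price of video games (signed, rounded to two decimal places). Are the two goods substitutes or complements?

%ΔQ_{game consoles} = (3854 − 6030)/avg = -2176/4942 = -0.440307…
%ΔP_{video games} = (101 − 75)/avg = 26/88 = 0.295454…
E_cross = (-2176/4942) / (26/88) = -1.4902…
E_cross < 0 ⇒ the goods are complements.

-1.49; complements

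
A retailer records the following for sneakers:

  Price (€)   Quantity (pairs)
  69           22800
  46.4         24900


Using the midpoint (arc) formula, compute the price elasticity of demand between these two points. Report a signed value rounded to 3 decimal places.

%ΔQ = (24900 − 22800) / [(22800 + 24900)/2] = 2100/23850 = 0.088050…
%ΔP = (46.4 − 69) / [(69 + 46.4)/2] = -22.6/57.7 = -0.391681…
Arc Ed = %ΔQ / %ΔP = (2100/23850) / (-22.6/57.7) = -0.22480…

-0.225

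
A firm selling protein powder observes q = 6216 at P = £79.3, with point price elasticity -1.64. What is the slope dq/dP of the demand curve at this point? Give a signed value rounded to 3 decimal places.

Ed = (dq/dP)·(P/q) ⇒ dq/dP = Ed·q/P = (-1.64)·6216/79.3 = -128.55283…

-128.553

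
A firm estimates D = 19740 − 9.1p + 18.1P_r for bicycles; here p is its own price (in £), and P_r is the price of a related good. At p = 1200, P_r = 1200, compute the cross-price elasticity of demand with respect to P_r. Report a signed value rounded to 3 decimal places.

0.711

At the given values, D = 19740 − 9.1(1200) + 18.1(1200) = 30540.
∂D/∂P_r = 18.1.
E = (18.1) × (1200/30540) = 0.71119…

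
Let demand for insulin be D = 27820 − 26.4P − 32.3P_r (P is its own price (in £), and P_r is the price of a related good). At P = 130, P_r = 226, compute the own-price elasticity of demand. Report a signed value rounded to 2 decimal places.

-0.20

At the given values, D = 27820 − 26.4(130) − 32.3(226) = 17088.2.
∂D/∂P = −26.4.
E = (-26.4) × (130/17088.2) = -0.2008…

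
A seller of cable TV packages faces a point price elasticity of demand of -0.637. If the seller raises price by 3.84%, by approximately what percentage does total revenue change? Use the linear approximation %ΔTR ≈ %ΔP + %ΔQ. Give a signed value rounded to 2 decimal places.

%ΔQ ≈ Ed × %ΔP = (-0.637) × (+3.84%) = -2.4461%
%ΔTR ≈ %ΔP + %ΔQ = (+3.84%) + (-2.4461%) = +1.3939%

+1.39%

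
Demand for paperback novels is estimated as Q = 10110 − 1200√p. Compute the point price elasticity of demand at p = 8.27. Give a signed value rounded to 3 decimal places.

dQ/dp = −1200/(2√p) = -208.64. At p = 8.27, Q = 6659.09.
Ed = (dQ/dp)·(p/Q) = (-208.64) × (8.27/6659.09) = -0.25911…

-0.259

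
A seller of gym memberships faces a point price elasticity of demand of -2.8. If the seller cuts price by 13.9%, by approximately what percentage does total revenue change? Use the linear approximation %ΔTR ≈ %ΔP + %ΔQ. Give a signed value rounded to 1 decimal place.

%ΔQ ≈ Ed × %ΔP = (-2.8) × (-13.9%) = +38.9200%
%ΔTR ≈ %ΔP + %ΔQ = (-13.9%) + (+38.9200%) = +25.0200%

+25.0%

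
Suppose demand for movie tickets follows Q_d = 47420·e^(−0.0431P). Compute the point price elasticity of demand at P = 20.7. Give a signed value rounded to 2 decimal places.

-0.89

dQ_d/dP = −0.0431·Q_d = -837.48. At P = 20.7, Q_d = 19431.1.
Ed = (dQ_d/dP)·(P/Q_d) = (-837.48) × (20.7/19431.1) = -0.8921…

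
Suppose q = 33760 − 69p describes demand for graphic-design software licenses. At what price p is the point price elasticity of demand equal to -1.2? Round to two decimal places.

266.88

Ed = −69p/(33760 − 69p). Set this equal to -1.2:
69p = 1.2·(33760 − 69p) ⇒ 69p(1 + 1.2) = 1.2·33760
p = 1.2·33760 / (69·2.2) = 266.8774…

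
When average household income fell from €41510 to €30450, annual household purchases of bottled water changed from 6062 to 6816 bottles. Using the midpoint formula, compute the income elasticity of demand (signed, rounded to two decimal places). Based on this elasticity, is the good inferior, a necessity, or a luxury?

%ΔQ = (6816 − 6062)/[( 6062 + 6816)/2] = 754/6439 = 0.117098…
%ΔIncome = (30450 − 41510)/[( 41510 + 30450)/2] = -11060/35980 = -0.307392…
E_income = (754/6439) / (-11060/35980) = -0.3809…
E_income < 0 ⇒ inferior good.

-0.38; inferior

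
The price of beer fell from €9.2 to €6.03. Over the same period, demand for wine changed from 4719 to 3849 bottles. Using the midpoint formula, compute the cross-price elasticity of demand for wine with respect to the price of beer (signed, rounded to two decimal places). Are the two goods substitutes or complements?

%ΔQ_{wine} = (3849 − 4719)/avg = -870/4284 = -0.203081…
%ΔP_{beer} = (6.03 − 9.2)/avg = -3.17/7.615 = -0.416283…
E_cross = (-870/4284) / (-3.17/7.615) = 0.4878…
E_cross > 0 ⇒ the goods are substitutes.

0.49; substitutes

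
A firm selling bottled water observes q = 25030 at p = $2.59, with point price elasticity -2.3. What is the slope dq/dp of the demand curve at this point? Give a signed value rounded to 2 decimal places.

-22227.41

Ed = (dq/dp)·(p/q) ⇒ dq/dp = Ed·q/p = (-2.3)·25030/2.59 = -22227.4131…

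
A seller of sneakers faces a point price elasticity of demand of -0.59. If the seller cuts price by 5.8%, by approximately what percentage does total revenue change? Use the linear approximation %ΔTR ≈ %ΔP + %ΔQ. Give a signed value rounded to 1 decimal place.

%ΔQ ≈ Ed × %ΔP = (-0.59) × (-5.8%) = +3.4220%
%ΔTR ≈ %ΔP + %ΔQ = (-5.8%) + (+3.4220%) = -2.3780%

-2.4%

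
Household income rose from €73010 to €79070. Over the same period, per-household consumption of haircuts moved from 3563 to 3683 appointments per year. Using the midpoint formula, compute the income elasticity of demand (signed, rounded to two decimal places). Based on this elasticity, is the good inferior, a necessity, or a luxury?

0.42; necessity

%ΔQ = (3683 − 3563)/[( 3563 + 3683)/2] = 120/3623 = 0.033121…
%ΔIncome = (79070 − 73010)/[( 73010 + 79070)/2] = 6060/76040 = 0.079694…
E_income = (120/3623) / (6060/76040) = 0.4156…
0 < E_income < 1 ⇒ normal good, necessity.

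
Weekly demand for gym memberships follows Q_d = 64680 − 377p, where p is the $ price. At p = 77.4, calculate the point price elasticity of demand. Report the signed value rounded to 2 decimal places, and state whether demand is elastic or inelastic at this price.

dQ_d/dp = −377. At p = 77.4, Q_d = 64680 − 377(77.4) = 35500.2.
Ed = (dQ_d/dp)·(p/Q_d) = −377 × (77.4/35500.2) = -0.8219…
|Ed| = 0.82 < 1, so demand is inelastic.

-0.82; inelastic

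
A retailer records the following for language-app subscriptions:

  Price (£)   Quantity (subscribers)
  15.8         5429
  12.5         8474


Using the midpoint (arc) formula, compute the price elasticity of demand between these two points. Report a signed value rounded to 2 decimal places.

-1.88

%ΔQ = (8474 − 5429) / [(5429 + 8474)/2] = 3045/6951.5 = 0.438034…
%ΔP = (12.5 − 15.8) / [(15.8 + 12.5)/2] = -3.3/14.15 = -0.233215…
Arc Ed = %ΔQ / %ΔP = (3045/6951.5) / (-3.3/14.15) = -1.8782…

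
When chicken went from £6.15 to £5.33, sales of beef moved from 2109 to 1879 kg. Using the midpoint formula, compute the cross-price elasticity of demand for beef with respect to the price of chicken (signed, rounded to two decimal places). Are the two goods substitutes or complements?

%ΔQ_{beef} = (1879 − 2109)/avg = -230/1994 = -0.115346…
%ΔP_{chicken} = (5.33 − 6.15)/avg = -0.82/5.74 = -0.142857…
E_cross = (-230/1994) / (-0.82/5.74) = 0.8074…
E_cross > 0 ⇒ the goods are substitutes.

0.81; substitutes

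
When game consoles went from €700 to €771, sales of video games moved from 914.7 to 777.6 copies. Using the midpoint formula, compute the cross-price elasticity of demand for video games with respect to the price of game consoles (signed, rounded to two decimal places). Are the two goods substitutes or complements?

%ΔQ_{video games} = (777.6 − 914.7)/avg = -137.1/846.15 = -0.162028…
%ΔP_{game consoles} = (771 − 700)/avg = 71/735.5 = 0.096532…
E_cross = (-137.1/846.15) / (71/735.5) = -1.6784…
E_cross < 0 ⇒ the goods are complements.

-1.68; complements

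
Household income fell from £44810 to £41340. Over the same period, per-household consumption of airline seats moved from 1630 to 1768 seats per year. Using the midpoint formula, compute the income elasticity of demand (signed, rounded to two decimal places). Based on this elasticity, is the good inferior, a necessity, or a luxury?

%ΔQ = (1768 − 1630)/[( 1630 + 1768)/2] = 138/1699 = 0.081224…
%ΔIncome = (41340 − 44810)/[( 44810 + 41340)/2] = -3470/43075 = -0.080557…
E_income = (138/1699) / (-3470/43075) = -1.0082…
E_income < 0 ⇒ inferior good.

-1.01; inferior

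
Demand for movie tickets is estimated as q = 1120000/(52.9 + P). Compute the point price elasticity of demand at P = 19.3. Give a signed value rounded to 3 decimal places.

dq/dP = −1120000/(52.9 + P)² = -214.854. At P = 19.3, q = 15512.5.
Ed = (dq/dP)·(P/q) = (-214.854) × (19.3/15512.5) = -0.26731…

-0.267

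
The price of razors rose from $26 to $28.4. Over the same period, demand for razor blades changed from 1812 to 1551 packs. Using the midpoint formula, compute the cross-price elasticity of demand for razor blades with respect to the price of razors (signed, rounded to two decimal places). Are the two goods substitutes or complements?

%ΔQ_{razor blades} = (1551 − 1812)/avg = -261/1681.5 = -0.155218…
%ΔP_{razors} = (28.4 − 26)/avg = 2.4/27.2 = 0.088235…
E_cross = (-261/1681.5) / (2.4/27.2) = -1.7591…
E_cross < 0 ⇒ the goods are complements.

-1.76; complements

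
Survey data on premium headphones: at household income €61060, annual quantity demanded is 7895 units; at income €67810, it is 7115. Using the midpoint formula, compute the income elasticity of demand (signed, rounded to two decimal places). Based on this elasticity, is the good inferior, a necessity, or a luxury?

%ΔQ = (7115 − 7895)/[( 7895 + 7115)/2] = -780/7505 = -0.103930…
%ΔIncome = (67810 − 61060)/[( 61060 + 67810)/2] = 6750/64435 = 0.104756…
E_income = (-780/7505) / (6750/64435) = -0.9921…
E_income < 0 ⇒ inferior good.

-0.99; inferior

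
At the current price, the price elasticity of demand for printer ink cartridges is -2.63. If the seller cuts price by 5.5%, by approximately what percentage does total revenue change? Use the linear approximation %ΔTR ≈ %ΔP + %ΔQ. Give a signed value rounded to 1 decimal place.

+9.0%

%ΔQ ≈ Ed × %ΔP = (-2.63) × (-5.5%) = +14.4650%
%ΔTR ≈ %ΔP + %ΔQ = (-5.5%) + (+14.4650%) = +8.9650%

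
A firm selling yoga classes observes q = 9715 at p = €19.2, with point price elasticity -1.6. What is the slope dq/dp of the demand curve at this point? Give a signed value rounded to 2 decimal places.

-809.58

Ed = (dq/dp)·(p/q) ⇒ dq/dp = Ed·q/p = (-1.6)·9715/19.2 = -809.5833…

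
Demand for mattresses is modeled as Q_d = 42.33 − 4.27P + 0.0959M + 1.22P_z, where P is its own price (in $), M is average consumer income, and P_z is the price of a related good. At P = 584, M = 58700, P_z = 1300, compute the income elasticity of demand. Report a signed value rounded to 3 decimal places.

1.182

At the given values, Q_d = 42.33 − 4.27(584) + 0.0959(58700) + 1.22(1300) = 4763.98.
∂Q_d/∂M = 0.0959.
E = (0.0959) × (58700/4763.98) = 1.18164…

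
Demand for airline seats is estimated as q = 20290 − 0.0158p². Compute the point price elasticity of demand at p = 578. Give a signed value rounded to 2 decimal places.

-0.70

dq/dp = −2·0.0158·p = -18.2648. At p = 578, q = 15011.4728.
Ed = (dq/dp)·(p/q) = (-18.2648) × (578/15011.4728) = -0.7032…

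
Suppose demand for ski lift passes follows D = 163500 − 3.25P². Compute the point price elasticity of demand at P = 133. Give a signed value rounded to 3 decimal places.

dD/dP = −2·3.25·P = -864.5. At P = 133, D = 106010.75.
Ed = (dD/dP)·(P/D) = (-864.5) × (133/106010.75) = -1.08459…

-1.085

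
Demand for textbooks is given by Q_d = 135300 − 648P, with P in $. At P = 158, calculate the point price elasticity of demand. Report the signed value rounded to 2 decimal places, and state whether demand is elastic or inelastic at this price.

dQ_d/dP = −648. At P = 158, Q_d = 135300 − 648(158) = 32916.
Ed = (dQ_d/dP)·(P/Q_d) = −648 × (158/32916) = -3.1104…
|Ed| = 3.11 > 1, so demand is elastic.

-3.11; elastic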